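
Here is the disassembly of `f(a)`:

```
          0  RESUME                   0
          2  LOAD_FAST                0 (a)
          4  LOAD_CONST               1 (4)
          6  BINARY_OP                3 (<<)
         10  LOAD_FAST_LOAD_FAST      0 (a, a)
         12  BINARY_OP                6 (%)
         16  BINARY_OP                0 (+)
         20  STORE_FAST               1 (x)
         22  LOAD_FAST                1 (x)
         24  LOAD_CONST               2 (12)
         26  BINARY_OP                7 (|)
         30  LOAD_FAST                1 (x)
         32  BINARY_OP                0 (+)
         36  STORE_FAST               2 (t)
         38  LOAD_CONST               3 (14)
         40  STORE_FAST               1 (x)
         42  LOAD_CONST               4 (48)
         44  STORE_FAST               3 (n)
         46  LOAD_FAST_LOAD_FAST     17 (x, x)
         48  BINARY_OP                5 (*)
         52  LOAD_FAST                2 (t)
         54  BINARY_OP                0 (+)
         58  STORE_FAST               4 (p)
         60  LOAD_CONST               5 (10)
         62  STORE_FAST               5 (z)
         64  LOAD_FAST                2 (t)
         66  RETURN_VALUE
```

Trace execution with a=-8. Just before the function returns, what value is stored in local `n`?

48

LOAD_FAST a → push -8. Stack: [-8]
LOAD_CONST → push 4. Stack: [-8, 4]
BINARY_OP << → -8 << 4 = -128. Stack: [-128]
LOAD_FAST_LOAD_FAST a,a → push -8,-8. Stack: [-128, -8, -8]
BINARY_OP % → -8 % -8 = 0. Stack: [-128, 0]
BINARY_OP + → -128 + 0 = -128. Stack: [-128]
STORE_FAST x → x=-128. Stack: []
LOAD_FAST x → push -128. Stack: [-128]
LOAD_CONST → push 12. Stack: [-128, 12]
BINARY_OP | → -128 | 12 = -116. Stack: [-116]
LOAD_FAST x → push -128. Stack: [-116, -128]
BINARY_OP + → -116 + -128 = -244. Stack: [-244]
STORE_FAST t → t=-244. Stack: []
LOAD_CONST → push 14. Stack: [14]
STORE_FAST x → x=14. Stack: []
LOAD_CONST → push 48. Stack: [48]
STORE_FAST n → n=48. Stack: []
LOAD_FAST_LOAD_FAST x,x → push 14,14. Stack: [14, 14]
BINARY_OP * → 14 * 14 = 196. Stack: [196]
LOAD_FAST t → push -244. Stack: [196, -244]
BINARY_OP + → 196 + -244 = -48. Stack: [-48]
STORE_FAST p → p=-48. Stack: []
LOAD_CONST → push 10. Stack: [10]
STORE_FAST z → z=10. Stack: []
LOAD_FAST t → push -244. Stack: [-244]
RETURN_VALUE → return -244.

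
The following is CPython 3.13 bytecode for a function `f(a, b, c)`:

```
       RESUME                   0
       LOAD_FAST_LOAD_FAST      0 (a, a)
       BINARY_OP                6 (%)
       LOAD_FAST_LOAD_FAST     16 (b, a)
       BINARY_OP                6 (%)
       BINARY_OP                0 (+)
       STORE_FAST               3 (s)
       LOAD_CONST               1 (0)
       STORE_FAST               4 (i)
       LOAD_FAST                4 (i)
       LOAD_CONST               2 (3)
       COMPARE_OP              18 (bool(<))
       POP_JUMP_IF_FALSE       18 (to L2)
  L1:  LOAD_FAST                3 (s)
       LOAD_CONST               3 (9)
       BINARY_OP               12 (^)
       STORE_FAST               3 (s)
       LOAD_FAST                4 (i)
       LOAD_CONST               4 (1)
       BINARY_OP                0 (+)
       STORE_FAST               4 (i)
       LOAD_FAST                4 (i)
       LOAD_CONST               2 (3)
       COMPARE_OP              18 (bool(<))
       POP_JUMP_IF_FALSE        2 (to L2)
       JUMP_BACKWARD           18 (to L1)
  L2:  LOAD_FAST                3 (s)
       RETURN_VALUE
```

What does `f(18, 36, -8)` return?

9

LOAD_FAST_LOAD_FAST a,a → push 18,18. Stack: [18, 18]
BINARY_OP % → 18 % 18 = 0. Stack: [0]
LOAD_FAST_LOAD_FAST b,a → push 36,18. Stack: [0, 36, 18]
BINARY_OP % → 36 % 18 = 0. Stack: [0, 0]
BINARY_OP + → 0 + 0 = 0. Stack: [0]
STORE_FAST s → s=0. Stack: []
LOAD_CONST → push 0. Stack: [0]
STORE_FAST i → i=0. Stack: []
LOAD_FAST i → push 0. Stack: [0]
LOAD_CONST → push 3. Stack: [0, 3]
COMPARE_OP bool(<) → 0 vs 3 = True. Stack: [True]
POP_JUMP_IF_FALSE → pop True; no jump. Stack: []
LOAD_FAST s → push 0. Stack: [0]
LOAD_CONST → push 9. Stack: [0, 9]
BINARY_OP ^ → 0 ^ 9 = 9. Stack: [9]
STORE_FAST s → s=9. Stack: []
LOAD_FAST i → push 0. Stack: [0]
LOAD_CONST → push 1. Stack: [0, 1]
BINARY_OP + → 0 + 1 = 1. Stack: [1]
STORE_FAST i → i=1. Stack: []
LOAD_FAST i → push 1. Stack: [1]
LOAD_CONST → push 3. Stack: [1, 3]
COMPARE_OP bool(<) → 1 vs 3 = True. Stack: [True]
POP_JUMP_IF_FALSE → pop True; no jump. Stack: []
LOAD_FAST s → push 9. Stack: [9]
LOAD_CONST → push 9. Stack: [9, 9]
BINARY_OP ^ → 9 ^ 9 = 0. Stack: [0]
STORE_FAST s → s=0. Stack: []
LOAD_FAST i → push 1. Stack: [1]
LOAD_CONST → push 1. Stack: [1, 1]
BINARY_OP + → 1 + 1 = 2. Stack: [2]
STORE_FAST i → i=2. Stack: []
LOAD_FAST i → push 2. Stack: [2]
LOAD_CONST → push 3. Stack: [2, 3]
COMPARE_OP bool(<) → 2 vs 3 = True. Stack: [True]
POP_JUMP_IF_FALSE → pop True; no jump. Stack: []
LOAD_FAST s → push 0. Stack: [0]
LOAD_CONST → push 9. Stack: [0, 9]
BINARY_OP ^ → 0 ^ 9 = 9. Stack: [9]
STORE_FAST s → s=9. Stack: []
LOAD_FAST i → push 2. Stack: [2]
LOAD_CONST → push 1. Stack: [2, 1]
BINARY_OP + → 2 + 1 = 3. Stack: [3]
STORE_FAST i → i=3. Stack: []
LOAD_FAST i → push 3. Stack: [3]
LOAD_CONST → push 3. Stack: [3, 3]
COMPARE_OP bool(<) → 3 vs 3 = False. Stack: [False]
POP_JUMP_IF_FALSE → pop False; jump. Stack: []
LOAD_FAST s → push 9. Stack: [9]
RETURN_VALUE → return 9.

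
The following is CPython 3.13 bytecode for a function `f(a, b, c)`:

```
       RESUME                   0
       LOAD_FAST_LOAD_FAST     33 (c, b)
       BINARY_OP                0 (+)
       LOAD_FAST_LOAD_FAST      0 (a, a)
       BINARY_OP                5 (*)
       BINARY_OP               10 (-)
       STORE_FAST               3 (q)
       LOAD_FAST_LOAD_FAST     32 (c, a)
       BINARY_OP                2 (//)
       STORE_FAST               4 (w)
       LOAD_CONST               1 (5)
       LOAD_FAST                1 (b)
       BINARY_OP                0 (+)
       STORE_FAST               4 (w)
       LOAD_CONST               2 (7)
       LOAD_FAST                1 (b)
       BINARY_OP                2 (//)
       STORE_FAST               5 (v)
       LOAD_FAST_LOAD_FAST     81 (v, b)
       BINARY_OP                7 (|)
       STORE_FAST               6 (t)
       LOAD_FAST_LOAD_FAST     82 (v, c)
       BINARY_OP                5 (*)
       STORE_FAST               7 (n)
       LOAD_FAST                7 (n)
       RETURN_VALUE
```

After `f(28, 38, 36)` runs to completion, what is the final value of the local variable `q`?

LOAD_FAST_LOAD_FAST c,b → push 36,38. Stack: [36, 38]
BINARY_OP + → 36 + 38 = 74. Stack: [74]
LOAD_FAST_LOAD_FAST a,a → push 28,28. Stack: [74, 28, 28]
BINARY_OP * → 28 * 28 = 784. Stack: [74, 784]
BINARY_OP - → 74 - 784 = -710. Stack: [-710]
STORE_FAST q → q=-710. Stack: []
LOAD_FAST_LOAD_FAST c,a → push 36,28. Stack: [36, 28]
BINARY_OP // → 36 // 28 = 1. Stack: [1]
STORE_FAST w → w=1. Stack: []
LOAD_CONST → push 5. Stack: [5]
LOAD_FAST b → push 38. Stack: [5, 38]
BINARY_OP + → 5 + 38 = 43. Stack: [43]
STORE_FAST w → w=43. Stack: []
LOAD_CONST → push 7. Stack: [7]
LOAD_FAST b → push 38. Stack: [7, 38]
BINARY_OP // → 7 // 38 = 0. Stack: [0]
STORE_FAST v → v=0. Stack: []
LOAD_FAST_LOAD_FAST v,b → push 0,38. Stack: [0, 38]
BINARY_OP | → 0 | 38 = 38. Stack: [38]
STORE_FAST t → t=38. Stack: []
LOAD_FAST_LOAD_FAST v,c → push 0,36. Stack: [0, 36]
BINARY_OP * → 0 * 36 = 0. Stack: [0]
STORE_FAST n → n=0. Stack: []
LOAD_FAST n → push 0. Stack: [0]
RETURN_VALUE → return 0.

-710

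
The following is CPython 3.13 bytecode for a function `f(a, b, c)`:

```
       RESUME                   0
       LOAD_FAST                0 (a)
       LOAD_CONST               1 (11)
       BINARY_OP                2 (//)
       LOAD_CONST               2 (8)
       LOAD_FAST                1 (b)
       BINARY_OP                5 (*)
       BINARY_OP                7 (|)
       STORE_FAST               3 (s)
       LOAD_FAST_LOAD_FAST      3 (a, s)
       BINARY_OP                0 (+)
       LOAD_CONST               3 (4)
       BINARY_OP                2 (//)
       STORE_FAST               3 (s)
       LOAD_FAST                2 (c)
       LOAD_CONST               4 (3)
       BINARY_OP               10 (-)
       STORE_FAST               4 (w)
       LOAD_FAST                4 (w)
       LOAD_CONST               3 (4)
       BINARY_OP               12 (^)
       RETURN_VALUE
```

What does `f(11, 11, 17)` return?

LOAD_FAST a → push 11. Stack: [11]
LOAD_CONST → push 11. Stack: [11, 11]
BINARY_OP // → 11 // 11 = 1. Stack: [1]
LOAD_CONST → push 8. Stack: [1, 8]
LOAD_FAST b → push 11. Stack: [1, 8, 11]
BINARY_OP * → 8 * 11 = 88. Stack: [1, 88]
BINARY_OP | → 1 | 88 = 89. Stack: [89]
STORE_FAST s → s=89. Stack: []
LOAD_FAST_LOAD_FAST a,s → push 11,89. Stack: [11, 89]
BINARY_OP + → 11 + 89 = 100. Stack: [100]
LOAD_CONST → push 4. Stack: [100, 4]
BINARY_OP // → 100 // 4 = 25. Stack: [25]
STORE_FAST s → s=25. Stack: []
LOAD_FAST c → push 17. Stack: [17]
LOAD_CONST → push 3. Stack: [17, 3]
BINARY_OP - → 17 - 3 = 14. Stack: [14]
STORE_FAST w → w=14. Stack: []
LOAD_FAST w → push 14. Stack: [14]
LOAD_CONST → push 4. Stack: [14, 4]
BINARY_OP ^ → 14 ^ 4 = 10. Stack: [10]
RETURN_VALUE → return 10.

10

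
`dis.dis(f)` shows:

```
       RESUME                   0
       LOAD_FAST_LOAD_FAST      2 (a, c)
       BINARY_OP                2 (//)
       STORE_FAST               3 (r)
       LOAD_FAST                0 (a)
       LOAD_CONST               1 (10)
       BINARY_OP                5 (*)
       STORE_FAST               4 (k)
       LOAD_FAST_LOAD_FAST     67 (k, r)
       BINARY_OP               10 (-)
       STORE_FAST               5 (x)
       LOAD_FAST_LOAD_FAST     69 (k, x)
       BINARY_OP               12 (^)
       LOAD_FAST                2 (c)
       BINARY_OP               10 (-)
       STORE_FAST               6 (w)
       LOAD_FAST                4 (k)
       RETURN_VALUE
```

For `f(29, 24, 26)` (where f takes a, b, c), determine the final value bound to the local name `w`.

LOAD_FAST_LOAD_FAST a,c → push 29,26. Stack: [29, 26]
BINARY_OP // → 29 // 26 = 1. Stack: [1]
STORE_FAST r → r=1. Stack: []
LOAD_FAST a → push 29. Stack: [29]
LOAD_CONST → push 10. Stack: [29, 10]
BINARY_OP * → 29 * 10 = 290. Stack: [290]
STORE_FAST k → k=290. Stack: []
LOAD_FAST_LOAD_FAST k,r → push 290,1. Stack: [290, 1]
BINARY_OP - → 290 - 1 = 289. Stack: [289]
STORE_FAST x → x=289. Stack: []
LOAD_FAST_LOAD_FAST k,x → push 290,289. Stack: [290, 289]
BINARY_OP ^ → 290 ^ 289 = 3. Stack: [3]
LOAD_FAST c → push 26. Stack: [3, 26]
BINARY_OP - → 3 - 26 = -23. Stack: [-23]
STORE_FAST w → w=-23. Stack: []
LOAD_FAST k → push 290. Stack: [290]
RETURN_VALUE → return 290.

-23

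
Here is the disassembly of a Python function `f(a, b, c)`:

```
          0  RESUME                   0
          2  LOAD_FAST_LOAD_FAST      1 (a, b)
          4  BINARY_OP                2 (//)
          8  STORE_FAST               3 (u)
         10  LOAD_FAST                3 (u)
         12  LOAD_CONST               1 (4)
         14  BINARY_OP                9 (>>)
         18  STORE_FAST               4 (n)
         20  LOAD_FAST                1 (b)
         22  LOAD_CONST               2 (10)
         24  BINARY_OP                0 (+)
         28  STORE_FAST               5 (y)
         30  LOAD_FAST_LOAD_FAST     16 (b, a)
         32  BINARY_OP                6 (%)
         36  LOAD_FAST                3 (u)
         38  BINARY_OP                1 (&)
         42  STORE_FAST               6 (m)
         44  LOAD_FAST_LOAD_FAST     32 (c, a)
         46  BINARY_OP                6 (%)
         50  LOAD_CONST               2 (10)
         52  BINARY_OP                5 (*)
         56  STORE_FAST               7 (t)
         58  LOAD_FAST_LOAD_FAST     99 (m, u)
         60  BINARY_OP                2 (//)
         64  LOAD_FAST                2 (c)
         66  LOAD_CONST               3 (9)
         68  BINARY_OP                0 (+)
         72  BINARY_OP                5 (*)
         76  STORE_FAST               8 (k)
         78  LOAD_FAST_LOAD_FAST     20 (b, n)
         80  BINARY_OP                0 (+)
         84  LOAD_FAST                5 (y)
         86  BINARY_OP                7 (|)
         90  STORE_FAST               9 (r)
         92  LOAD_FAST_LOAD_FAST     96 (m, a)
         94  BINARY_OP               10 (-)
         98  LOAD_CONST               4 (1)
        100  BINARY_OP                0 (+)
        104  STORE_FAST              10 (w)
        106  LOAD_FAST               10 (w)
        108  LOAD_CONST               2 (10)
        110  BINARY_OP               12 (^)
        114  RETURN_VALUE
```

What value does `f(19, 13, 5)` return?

-27

LOAD_FAST_LOAD_FAST a,b → push 19,13. Stack: [19, 13]
BINARY_OP // → 19 // 13 = 1. Stack: [1]
STORE_FAST u → u=1. Stack: []
LOAD_FAST u → push 1. Stack: [1]
LOAD_CONST → push 4. Stack: [1, 4]
BINARY_OP >> → 1 >> 4 = 0. Stack: [0]
STORE_FAST n → n=0. Stack: []
LOAD_FAST b → push 13. Stack: [13]
LOAD_CONST → push 10. Stack: [13, 10]
BINARY_OP + → 13 + 10 = 23. Stack: [23]
STORE_FAST y → y=23. Stack: []
LOAD_FAST_LOAD_FAST b,a → push 13,19. Stack: [13, 19]
BINARY_OP % → 13 % 19 = 13. Stack: [13]
LOAD_FAST u → push 1. Stack: [13, 1]
BINARY_OP & → 13 & 1 = 1. Stack: [1]
STORE_FAST m → m=1. Stack: []
LOAD_FAST_LOAD_FAST c,a → push 5,19. Stack: [5, 19]
BINARY_OP % → 5 % 19 = 5. Stack: [5]
LOAD_CONST → push 10. Stack: [5, 10]
BINARY_OP * → 5 * 10 = 50. Stack: [50]
STORE_FAST t → t=50. Stack: []
LOAD_FAST_LOAD_FAST m,u → push 1,1. Stack: [1, 1]
BINARY_OP // → 1 // 1 = 1. Stack: [1]
LOAD_FAST c → push 5. Stack: [1, 5]
LOAD_CONST → push 9. Stack: [1, 5, 9]
BINARY_OP + → 5 + 9 = 14. Stack: [1, 14]
BINARY_OP * → 1 * 14 = 14. Stack: [14]
STORE_FAST k → k=14. Stack: []
LOAD_FAST_LOAD_FAST b,n → push 13,0. Stack: [13, 0]
BINARY_OP + → 13 + 0 = 13. Stack: [13]
LOAD_FAST y → push 23. Stack: [13, 23]
BINARY_OP | → 13 | 23 = 31. Stack: [31]
STORE_FAST r → r=31. Stack: []
LOAD_FAST_LOAD_FAST m,a → push 1,19. Stack: [1, 19]
BINARY_OP - → 1 - 19 = -18. Stack: [-18]
LOAD_CONST → push 1. Stack: [-18, 1]
BINARY_OP + → -18 + 1 = -17. Stack: [-17]
STORE_FAST w → w=-17. Stack: []
LOAD_FAST w → push -17. Stack: [-17]
LOAD_CONST → push 10. Stack: [-17, 10]
BINARY_OP ^ → -17 ^ 10 = -27. Stack: [-27]
RETURN_VALUE → return -27.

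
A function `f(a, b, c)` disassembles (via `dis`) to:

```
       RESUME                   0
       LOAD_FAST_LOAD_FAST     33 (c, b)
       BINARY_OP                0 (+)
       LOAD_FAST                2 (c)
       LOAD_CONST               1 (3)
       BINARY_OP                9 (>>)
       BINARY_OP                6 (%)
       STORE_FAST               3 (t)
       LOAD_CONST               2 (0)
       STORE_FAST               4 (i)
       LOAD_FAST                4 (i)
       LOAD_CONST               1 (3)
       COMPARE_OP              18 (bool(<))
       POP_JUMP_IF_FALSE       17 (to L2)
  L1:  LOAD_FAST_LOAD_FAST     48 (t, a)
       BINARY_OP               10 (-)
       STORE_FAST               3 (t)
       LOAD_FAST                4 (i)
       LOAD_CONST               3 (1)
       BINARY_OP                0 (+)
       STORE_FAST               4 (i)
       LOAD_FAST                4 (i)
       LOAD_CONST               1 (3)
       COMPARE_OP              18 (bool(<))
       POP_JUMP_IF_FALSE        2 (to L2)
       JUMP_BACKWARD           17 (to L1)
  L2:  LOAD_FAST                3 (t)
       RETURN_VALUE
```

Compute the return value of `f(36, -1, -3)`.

LOAD_FAST_LOAD_FAST c,b → push -3,-1. Stack: [-3, -1]
BINARY_OP + → -3 + -1 = -4. Stack: [-4]
LOAD_FAST c → push -3. Stack: [-4, -3]
LOAD_CONST → push 3. Stack: [-4, -3, 3]
BINARY_OP >> → -3 >> 3 = -1. Stack: [-4, -1]
BINARY_OP % → -4 % -1 = 0. Stack: [0]
STORE_FAST t → t=0. Stack: []
LOAD_CONST → push 0. Stack: [0]
STORE_FAST i → i=0. Stack: []
LOAD_FAST i → push 0. Stack: [0]
LOAD_CONST → push 3. Stack: [0, 3]
COMPARE_OP bool(<) → 0 vs 3 = True. Stack: [True]
POP_JUMP_IF_FALSE → pop True; no jump. Stack: []
LOAD_FAST_LOAD_FAST t,a → push 0,36. Stack: [0, 36]
BINARY_OP - → 0 - 36 = -36. Stack: [-36]
STORE_FAST t → t=-36. Stack: []
LOAD_FAST i → push 0. Stack: [0]
LOAD_CONST → push 1. Stack: [0, 1]
BINARY_OP + → 0 + 1 = 1. Stack: [1]
STORE_FAST i → i=1. Stack: []
LOAD_FAST i → push 1. Stack: [1]
LOAD_CONST → push 3. Stack: [1, 3]
COMPARE_OP bool(<) → 1 vs 3 = True. Stack: [True]
POP_JUMP_IF_FALSE → pop True; no jump. Stack: []
LOAD_FAST_LOAD_FAST t,a → push -36,36. Stack: [-36, 36]
BINARY_OP - → -36 - 36 = -72. Stack: [-72]
STORE_FAST t → t=-72. Stack: []
LOAD_FAST i → push 1. Stack: [1]
LOAD_CONST → push 1. Stack: [1, 1]
BINARY_OP + → 1 + 1 = 2. Stack: [2]
STORE_FAST i → i=2. Stack: []
LOAD_FAST i → push 2. Stack: [2]
LOAD_CONST → push 3. Stack: [2, 3]
COMPARE_OP bool(<) → 2 vs 3 = True. Stack: [True]
POP_JUMP_IF_FALSE → pop True; no jump. Stack: []
LOAD_FAST_LOAD_FAST t,a → push -72,36. Stack: [-72, 36]
BINARY_OP - → -72 - 36 = -108. Stack: [-108]
STORE_FAST t → t=-108. Stack: []
LOAD_FAST i → push 2. Stack: [2]
LOAD_CONST → push 1. Stack: [2, 1]
BINARY_OP + → 2 + 1 = 3. Stack: [3]
STORE_FAST i → i=3. Stack: []
LOAD_FAST i → push 3. Stack: [3]
LOAD_CONST → push 3. Stack: [3, 3]
COMPARE_OP bool(<) → 3 vs 3 = False. Stack: [False]
POP_JUMP_IF_FALSE → pop False; jump. Stack: []
LOAD_FAST t → push -108. Stack: [-108]
RETURN_VALUE → return -108.

-108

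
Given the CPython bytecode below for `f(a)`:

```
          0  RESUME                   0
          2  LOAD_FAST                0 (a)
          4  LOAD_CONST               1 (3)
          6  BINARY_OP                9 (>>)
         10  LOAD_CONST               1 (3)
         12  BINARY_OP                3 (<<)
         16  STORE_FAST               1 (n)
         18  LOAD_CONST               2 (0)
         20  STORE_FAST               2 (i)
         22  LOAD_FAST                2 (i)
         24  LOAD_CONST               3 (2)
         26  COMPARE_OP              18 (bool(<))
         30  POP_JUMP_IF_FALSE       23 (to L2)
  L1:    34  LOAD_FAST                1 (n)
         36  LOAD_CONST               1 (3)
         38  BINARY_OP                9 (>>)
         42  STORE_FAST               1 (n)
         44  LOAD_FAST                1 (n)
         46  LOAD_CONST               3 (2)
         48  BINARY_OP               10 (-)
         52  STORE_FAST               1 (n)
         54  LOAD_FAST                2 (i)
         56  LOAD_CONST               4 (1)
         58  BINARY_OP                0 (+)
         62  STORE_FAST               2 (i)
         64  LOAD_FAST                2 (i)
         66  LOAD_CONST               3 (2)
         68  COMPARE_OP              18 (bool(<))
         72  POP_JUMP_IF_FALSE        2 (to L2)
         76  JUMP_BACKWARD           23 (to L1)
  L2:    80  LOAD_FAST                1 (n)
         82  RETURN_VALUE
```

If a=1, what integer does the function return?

LOAD_FAST a → push 1. Stack: [1]
LOAD_CONST → push 3. Stack: [1, 3]
BINARY_OP >> → 1 >> 3 = 0. Stack: [0]
LOAD_CONST → push 3. Stack: [0, 3]
BINARY_OP << → 0 << 3 = 0. Stack: [0]
STORE_FAST n → n=0. Stack: []
LOAD_CONST → push 0. Stack: [0]
STORE_FAST i → i=0. Stack: []
LOAD_FAST i → push 0. Stack: [0]
LOAD_CONST → push 2. Stack: [0, 2]
COMPARE_OP bool(<) → 0 vs 2 = True. Stack: [True]
POP_JUMP_IF_FALSE → pop True; no jump. Stack: []
LOAD_FAST n → push 0. Stack: [0]
LOAD_CONST → push 3. Stack: [0, 3]
BINARY_OP >> → 0 >> 3 = 0. Stack: [0]
STORE_FAST n → n=0. Stack: []
LOAD_FAST n → push 0. Stack: [0]
LOAD_CONST → push 2. Stack: [0, 2]
BINARY_OP - → 0 - 2 = -2. Stack: [-2]
STORE_FAST n → n=-2. Stack: []
LOAD_FAST i → push 0. Stack: [0]
LOAD_CONST → push 1. Stack: [0, 1]
BINARY_OP + → 0 + 1 = 1. Stack: [1]
STORE_FAST i → i=1. Stack: []
LOAD_FAST i → push 1. Stack: [1]
LOAD_CONST → push 2. Stack: [1, 2]
COMPARE_OP bool(<) → 1 vs 2 = True. Stack: [True]
POP_JUMP_IF_FALSE → pop True; no jump. Stack: []
LOAD_FAST n → push -2. Stack: [-2]
LOAD_CONST → push 3. Stack: [-2, 3]
BINARY_OP >> → -2 >> 3 = -1. Stack: [-1]
STORE_FAST n → n=-1. Stack: []
LOAD_FAST n → push -1. Stack: [-1]
LOAD_CONST → push 2. Stack: [-1, 2]
BINARY_OP - → -1 - 2 = -3. Stack: [-3]
STORE_FAST n → n=-3. Stack: []
LOAD_FAST i → push 1. Stack: [1]
LOAD_CONST → push 1. Stack: [1, 1]
BINARY_OP + → 1 + 1 = 2. Stack: [2]
STORE_FAST i → i=2. Stack: []
LOAD_FAST i → push 2. Stack: [2]
LOAD_CONST → push 2. Stack: [2, 2]
COMPARE_OP bool(<) → 2 vs 2 = False. Stack: [False]
POP_JUMP_IF_FALSE → pop False; jump. Stack: []
LOAD_FAST n → push -3. Stack: [-3]
RETURN_VALUE → return -3.

-3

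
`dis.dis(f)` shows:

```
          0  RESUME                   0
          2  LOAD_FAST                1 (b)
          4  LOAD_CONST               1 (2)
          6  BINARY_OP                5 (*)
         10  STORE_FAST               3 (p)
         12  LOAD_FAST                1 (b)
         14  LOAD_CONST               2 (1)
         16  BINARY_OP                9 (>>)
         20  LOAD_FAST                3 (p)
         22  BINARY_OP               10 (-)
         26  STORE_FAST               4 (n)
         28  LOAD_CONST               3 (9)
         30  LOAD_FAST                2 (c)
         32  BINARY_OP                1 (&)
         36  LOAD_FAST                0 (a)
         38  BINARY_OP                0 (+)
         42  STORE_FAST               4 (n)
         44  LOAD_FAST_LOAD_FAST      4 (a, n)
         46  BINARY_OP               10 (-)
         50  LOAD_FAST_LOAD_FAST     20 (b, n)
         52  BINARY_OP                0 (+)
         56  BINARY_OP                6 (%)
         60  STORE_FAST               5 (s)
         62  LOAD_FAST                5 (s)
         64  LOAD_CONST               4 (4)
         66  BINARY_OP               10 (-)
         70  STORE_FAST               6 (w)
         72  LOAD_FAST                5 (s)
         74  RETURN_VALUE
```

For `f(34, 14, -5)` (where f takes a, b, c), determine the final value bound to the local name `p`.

LOAD_FAST b → push 14. Stack: [14]
LOAD_CONST → push 2. Stack: [14, 2]
BINARY_OP * → 14 * 2 = 28. Stack: [28]
STORE_FAST p → p=28. Stack: []
LOAD_FAST b → push 14. Stack: [14]
LOAD_CONST → push 1. Stack: [14, 1]
BINARY_OP >> → 14 >> 1 = 7. Stack: [7]
LOAD_FAST p → push 28. Stack: [7, 28]
BINARY_OP - → 7 - 28 = -21. Stack: [-21]
STORE_FAST n → n=-21. Stack: []
LOAD_CONST → push 9. Stack: [9]
LOAD_FAST c → push -5. Stack: [9, -5]
BINARY_OP & → 9 & -5 = 9. Stack: [9]
LOAD_FAST a → push 34. Stack: [9, 34]
BINARY_OP + → 9 + 34 = 43. Stack: [43]
STORE_FAST n → n=43. Stack: []
LOAD_FAST_LOAD_FAST a,n → push 34,43. Stack: [34, 43]
BINARY_OP - → 34 - 43 = -9. Stack: [-9]
LOAD_FAST_LOAD_FAST b,n → push 14,43. Stack: [-9, 14, 43]
BINARY_OP + → 14 + 43 = 57. Stack: [-9, 57]
BINARY_OP % → -9 % 57 = 48. Stack: [48]
STORE_FAST s → s=48. Stack: []
LOAD_FAST s → push 48. Stack: [48]
LOAD_CONST → push 4. Stack: [48, 4]
BINARY_OP - → 48 - 4 = 44. Stack: [44]
STORE_FAST w → w=44. Stack: []
LOAD_FAST s → push 48. Stack: [48]
RETURN_VALUE → return 48.

28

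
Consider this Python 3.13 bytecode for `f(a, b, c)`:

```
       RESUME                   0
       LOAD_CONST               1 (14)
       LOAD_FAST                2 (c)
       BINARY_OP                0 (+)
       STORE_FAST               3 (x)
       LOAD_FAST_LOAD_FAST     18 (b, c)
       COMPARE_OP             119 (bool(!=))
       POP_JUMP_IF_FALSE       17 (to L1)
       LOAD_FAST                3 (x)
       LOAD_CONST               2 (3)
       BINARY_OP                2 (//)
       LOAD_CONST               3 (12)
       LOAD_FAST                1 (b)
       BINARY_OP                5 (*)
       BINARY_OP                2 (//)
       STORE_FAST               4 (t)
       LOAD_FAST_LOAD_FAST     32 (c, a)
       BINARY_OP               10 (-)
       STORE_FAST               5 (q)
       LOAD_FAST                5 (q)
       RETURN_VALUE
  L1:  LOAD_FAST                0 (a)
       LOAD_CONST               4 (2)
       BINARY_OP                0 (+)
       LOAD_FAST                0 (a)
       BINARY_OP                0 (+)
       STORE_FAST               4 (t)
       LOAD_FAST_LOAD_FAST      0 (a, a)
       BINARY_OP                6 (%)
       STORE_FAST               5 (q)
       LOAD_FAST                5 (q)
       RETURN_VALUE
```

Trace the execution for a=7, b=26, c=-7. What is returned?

-14

LOAD_CONST → push 14. Stack: [14]
LOAD_FAST c → push -7. Stack: [14, -7]
BINARY_OP + → 14 + -7 = 7. Stack: [7]
STORE_FAST x → x=7. Stack: []
LOAD_FAST_LOAD_FAST b,c → push 26,-7. Stack: [26, -7]
COMPARE_OP bool(!=) → 26 vs -7 = True. Stack: [True]
POP_JUMP_IF_FALSE → pop True; no jump. Stack: []
LOAD_FAST x → push 7. Stack: [7]
LOAD_CONST → push 3. Stack: [7, 3]
BINARY_OP // → 7 // 3 = 2. Stack: [2]
LOAD_CONST → push 12. Stack: [2, 12]
LOAD_FAST b → push 26. Stack: [2, 12, 26]
BINARY_OP * → 12 * 26 = 312. Stack: [2, 312]
BINARY_OP // → 2 // 312 = 0. Stack: [0]
STORE_FAST t → t=0. Stack: []
LOAD_FAST_LOAD_FAST c,a → push -7,7. Stack: [-7, 7]
BINARY_OP - → -7 - 7 = -14. Stack: [-14]
STORE_FAST q → q=-14. Stack: []
LOAD_FAST q → push -14. Stack: [-14]
RETURN_VALUE → return -14.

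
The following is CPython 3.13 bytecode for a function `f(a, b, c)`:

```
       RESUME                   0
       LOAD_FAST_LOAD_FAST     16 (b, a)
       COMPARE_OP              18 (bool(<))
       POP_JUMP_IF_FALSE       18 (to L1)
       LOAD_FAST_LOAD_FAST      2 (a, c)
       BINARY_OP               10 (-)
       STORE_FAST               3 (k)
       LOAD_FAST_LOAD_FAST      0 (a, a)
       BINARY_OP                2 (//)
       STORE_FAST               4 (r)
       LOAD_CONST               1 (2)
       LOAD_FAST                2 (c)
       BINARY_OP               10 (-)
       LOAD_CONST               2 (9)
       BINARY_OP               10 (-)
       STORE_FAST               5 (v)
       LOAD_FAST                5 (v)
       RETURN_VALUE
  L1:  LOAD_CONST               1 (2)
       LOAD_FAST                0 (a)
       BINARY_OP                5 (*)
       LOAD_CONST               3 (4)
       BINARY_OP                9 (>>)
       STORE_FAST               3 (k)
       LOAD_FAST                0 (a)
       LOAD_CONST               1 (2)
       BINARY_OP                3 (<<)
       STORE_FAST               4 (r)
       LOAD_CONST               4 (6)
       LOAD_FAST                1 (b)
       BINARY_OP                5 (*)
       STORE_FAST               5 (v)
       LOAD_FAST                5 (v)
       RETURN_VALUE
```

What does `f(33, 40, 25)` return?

LOAD_FAST_LOAD_FAST b,a → push 40,33. Stack: [40, 33]
COMPARE_OP bool(<) → 40 vs 33 = False. Stack: [False]
POP_JUMP_IF_FALSE → pop False; jump. Stack: []
LOAD_CONST → push 2. Stack: [2]
LOAD_FAST a → push 33. Stack: [2, 33]
BINARY_OP * → 2 * 33 = 66. Stack: [66]
LOAD_CONST → push 4. Stack: [66, 4]
BINARY_OP >> → 66 >> 4 = 4. Stack: [4]
STORE_FAST k → k=4. Stack: []
LOAD_FAST a → push 33. Stack: [33]
LOAD_CONST → push 2. Stack: [33, 2]
BINARY_OP << → 33 << 2 = 132. Stack: [132]
STORE_FAST r → r=132. Stack: []
LOAD_CONST → push 6. Stack: [6]
LOAD_FAST b → push 40. Stack: [6, 40]
BINARY_OP * → 6 * 40 = 240. Stack: [240]
STORE_FAST v → v=240. Stack: []
LOAD_FAST v → push 240. Stack: [240]
RETURN_VALUE → return 240.

240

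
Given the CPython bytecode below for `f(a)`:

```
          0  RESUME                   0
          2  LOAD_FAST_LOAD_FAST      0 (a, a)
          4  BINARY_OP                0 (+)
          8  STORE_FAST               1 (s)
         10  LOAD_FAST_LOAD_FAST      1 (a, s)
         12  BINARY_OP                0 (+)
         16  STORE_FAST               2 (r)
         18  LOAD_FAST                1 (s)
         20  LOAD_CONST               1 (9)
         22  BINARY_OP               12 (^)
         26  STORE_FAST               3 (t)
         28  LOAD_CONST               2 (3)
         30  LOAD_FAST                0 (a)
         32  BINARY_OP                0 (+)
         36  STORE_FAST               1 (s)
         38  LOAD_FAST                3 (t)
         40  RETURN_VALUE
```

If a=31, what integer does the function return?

55

LOAD_FAST_LOAD_FAST a,a → push 31,31. Stack: [31, 31]
BINARY_OP + → 31 + 31 = 62. Stack: [62]
STORE_FAST s → s=62. Stack: []
LOAD_FAST_LOAD_FAST a,s → push 31,62. Stack: [31, 62]
BINARY_OP + → 31 + 62 = 93. Stack: [93]
STORE_FAST r → r=93. Stack: []
LOAD_FAST s → push 62. Stack: [62]
LOAD_CONST → push 9. Stack: [62, 9]
BINARY_OP ^ → 62 ^ 9 = 55. Stack: [55]
STORE_FAST t → t=55. Stack: []
LOAD_CONST → push 3. Stack: [3]
LOAD_FAST a → push 31. Stack: [3, 31]
BINARY_OP + → 3 + 31 = 34. Stack: [34]
STORE_FAST s → s=34. Stack: []
LOAD_FAST t → push 55. Stack: [55]
RETURN_VALUE → return 55.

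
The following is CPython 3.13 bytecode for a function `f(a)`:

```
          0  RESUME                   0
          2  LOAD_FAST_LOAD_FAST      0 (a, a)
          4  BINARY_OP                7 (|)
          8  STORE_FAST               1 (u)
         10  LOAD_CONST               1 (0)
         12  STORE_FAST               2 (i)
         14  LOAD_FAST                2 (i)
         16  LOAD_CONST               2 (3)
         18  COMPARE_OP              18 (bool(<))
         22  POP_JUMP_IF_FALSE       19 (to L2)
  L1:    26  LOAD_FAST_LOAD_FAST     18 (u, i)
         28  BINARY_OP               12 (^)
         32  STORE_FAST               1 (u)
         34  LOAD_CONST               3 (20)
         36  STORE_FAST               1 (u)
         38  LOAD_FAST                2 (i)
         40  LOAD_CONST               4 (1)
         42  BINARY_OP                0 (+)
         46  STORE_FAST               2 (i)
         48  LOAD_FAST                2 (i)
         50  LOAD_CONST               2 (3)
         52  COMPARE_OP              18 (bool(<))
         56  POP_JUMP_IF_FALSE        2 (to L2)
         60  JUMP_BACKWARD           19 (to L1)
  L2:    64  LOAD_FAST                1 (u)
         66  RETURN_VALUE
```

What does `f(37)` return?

20

LOAD_FAST_LOAD_FAST a,a → push 37,37. Stack: [37, 37]
BINARY_OP | → 37 | 37 = 37. Stack: [37]
STORE_FAST u → u=37. Stack: []
LOAD_CONST → push 0. Stack: [0]
STORE_FAST i → i=0. Stack: []
LOAD_FAST i → push 0. Stack: [0]
LOAD_CONST → push 3. Stack: [0, 3]
COMPARE_OP bool(<) → 0 vs 3 = True. Stack: [True]
POP_JUMP_IF_FALSE → pop True; no jump. Stack: []
LOAD_FAST_LOAD_FAST u,i → push 37,0. Stack: [37, 0]
BINARY_OP ^ → 37 ^ 0 = 37. Stack: [37]
STORE_FAST u → u=37. Stack: []
LOAD_CONST → push 20. Stack: [20]
STORE_FAST u → u=20. Stack: []
LOAD_FAST i → push 0. Stack: [0]
LOAD_CONST → push 1. Stack: [0, 1]
BINARY_OP + → 0 + 1 = 1. Stack: [1]
STORE_FAST i → i=1. Stack: []
LOAD_FAST i → push 1. Stack: [1]
LOAD_CONST → push 3. Stack: [1, 3]
COMPARE_OP bool(<) → 1 vs 3 = True. Stack: [True]
POP_JUMP_IF_FALSE → pop True; no jump. Stack: []
LOAD_FAST_LOAD_FAST u,i → push 20,1. Stack: [20, 1]
BINARY_OP ^ → 20 ^ 1 = 21. Stack: [21]
STORE_FAST u → u=21. Stack: []
LOAD_CONST → push 20. Stack: [20]
STORE_FAST u → u=20. Stack: []
LOAD_FAST i → push 1. Stack: [1]
LOAD_CONST → push 1. Stack: [1, 1]
BINARY_OP + → 1 + 1 = 2. Stack: [2]
STORE_FAST i → i=2. Stack: []
LOAD_FAST i → push 2. Stack: [2]
LOAD_CONST → push 3. Stack: [2, 3]
COMPARE_OP bool(<) → 2 vs 3 = True. Stack: [True]
POP_JUMP_IF_FALSE → pop True; no jump. Stack: []
LOAD_FAST_LOAD_FAST u,i → push 20,2. Stack: [20, 2]
BINARY_OP ^ → 20 ^ 2 = 22. Stack: [22]
STORE_FAST u → u=22. Stack: []
LOAD_CONST → push 20. Stack: [20]
STORE_FAST u → u=20. Stack: []
LOAD_FAST i → push 2. Stack: [2]
LOAD_CONST → push 1. Stack: [2, 1]
BINARY_OP + → 2 + 1 = 3. Stack: [3]
STORE_FAST i → i=3. Stack: []
LOAD_FAST i → push 3. Stack: [3]
LOAD_CONST → push 3. Stack: [3, 3]
COMPARE_OP bool(<) → 3 vs 3 = False. Stack: [False]
POP_JUMP_IF_FALSE → pop False; jump. Stack: []
LOAD_FAST u → push 20. Stack: [20]
RETURN_VALUE → return 20.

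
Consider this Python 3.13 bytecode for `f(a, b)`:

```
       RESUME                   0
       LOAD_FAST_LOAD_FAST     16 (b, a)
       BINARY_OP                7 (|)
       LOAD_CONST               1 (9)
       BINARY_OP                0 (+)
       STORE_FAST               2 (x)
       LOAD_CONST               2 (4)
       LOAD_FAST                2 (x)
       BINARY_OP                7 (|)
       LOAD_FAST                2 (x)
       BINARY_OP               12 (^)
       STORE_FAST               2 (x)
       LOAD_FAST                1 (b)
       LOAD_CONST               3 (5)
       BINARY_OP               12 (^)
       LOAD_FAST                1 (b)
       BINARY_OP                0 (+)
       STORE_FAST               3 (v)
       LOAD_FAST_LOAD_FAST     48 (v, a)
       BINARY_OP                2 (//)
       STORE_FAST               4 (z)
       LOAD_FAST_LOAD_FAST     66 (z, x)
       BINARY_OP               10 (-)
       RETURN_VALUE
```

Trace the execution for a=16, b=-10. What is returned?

-2

LOAD_FAST_LOAD_FAST b,a → push -10,16. Stack: [-10, 16]
BINARY_OP | → -10 | 16 = -10. Stack: [-10]
LOAD_CONST → push 9. Stack: [-10, 9]
BINARY_OP + → -10 + 9 = -1. Stack: [-1]
STORE_FAST x → x=-1. Stack: []
LOAD_CONST → push 4. Stack: [4]
LOAD_FAST x → push -1. Stack: [4, -1]
BINARY_OP | → 4 | -1 = -1. Stack: [-1]
LOAD_FAST x → push -1. Stack: [-1, -1]
BINARY_OP ^ → -1 ^ -1 = 0. Stack: [0]
STORE_FAST x → x=0. Stack: []
LOAD_FAST b → push -10. Stack: [-10]
LOAD_CONST → push 5. Stack: [-10, 5]
BINARY_OP ^ → -10 ^ 5 = -13. Stack: [-13]
LOAD_FAST b → push -10. Stack: [-13, -10]
BINARY_OP + → -13 + -10 = -23. Stack: [-23]
STORE_FAST v → v=-23. Stack: []
LOAD_FAST_LOAD_FAST v,a → push -23,16. Stack: [-23, 16]
BINARY_OP // → -23 // 16 = -2. Stack: [-2]
STORE_FAST z → z=-2. Stack: []
LOAD_FAST_LOAD_FAST z,x → push -2,0. Stack: [-2, 0]
BINARY_OP - → -2 - 0 = -2. Stack: [-2]
RETURN_VALUE → return -2.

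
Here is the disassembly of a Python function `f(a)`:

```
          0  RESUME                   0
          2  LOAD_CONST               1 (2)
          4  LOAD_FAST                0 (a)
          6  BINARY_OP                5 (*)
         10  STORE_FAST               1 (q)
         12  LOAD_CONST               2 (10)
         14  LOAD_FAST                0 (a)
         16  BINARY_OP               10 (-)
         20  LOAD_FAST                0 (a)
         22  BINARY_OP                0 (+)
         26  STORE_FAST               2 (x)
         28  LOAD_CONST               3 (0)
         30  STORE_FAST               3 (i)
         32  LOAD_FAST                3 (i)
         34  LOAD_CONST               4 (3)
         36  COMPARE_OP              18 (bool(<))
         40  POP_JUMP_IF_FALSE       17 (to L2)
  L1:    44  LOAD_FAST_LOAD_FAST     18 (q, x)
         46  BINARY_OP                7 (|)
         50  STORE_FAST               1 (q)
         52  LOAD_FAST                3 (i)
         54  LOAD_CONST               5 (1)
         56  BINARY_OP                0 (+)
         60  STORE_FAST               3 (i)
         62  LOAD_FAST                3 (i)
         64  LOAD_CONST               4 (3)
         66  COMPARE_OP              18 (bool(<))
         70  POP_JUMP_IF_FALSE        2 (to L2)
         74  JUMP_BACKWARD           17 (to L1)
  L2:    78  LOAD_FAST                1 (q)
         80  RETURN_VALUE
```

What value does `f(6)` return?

LOAD_CONST → push 2. Stack: [2]
LOAD_FAST a → push 6. Stack: [2, 6]
BINARY_OP * → 2 * 6 = 12. Stack: [12]
STORE_FAST q → q=12. Stack: []
LOAD_CONST → push 10. Stack: [10]
LOAD_FAST a → push 6. Stack: [10, 6]
BINARY_OP - → 10 - 6 = 4. Stack: [4]
LOAD_FAST a → push 6. Stack: [4, 6]
BINARY_OP + → 4 + 6 = 10. Stack: [10]
STORE_FAST x → x=10. Stack: []
LOAD_CONST → push 0. Stack: [0]
STORE_FAST i → i=0. Stack: []
LOAD_FAST i → push 0. Stack: [0]
LOAD_CONST → push 3. Stack: [0, 3]
COMPARE_OP bool(<) → 0 vs 3 = True. Stack: [True]
POP_JUMP_IF_FALSE → pop True; no jump. Stack: []
LOAD_FAST_LOAD_FAST q,x → push 12,10. Stack: [12, 10]
BINARY_OP | → 12 | 10 = 14. Stack: [14]
STORE_FAST q → q=14. Stack: []
LOAD_FAST i → push 0. Stack: [0]
LOAD_CONST → push 1. Stack: [0, 1]
BINARY_OP + → 0 + 1 = 1. Stack: [1]
STORE_FAST i → i=1. Stack: []
LOAD_FAST i → push 1. Stack: [1]
LOAD_CONST → push 3. Stack: [1, 3]
COMPARE_OP bool(<) → 1 vs 3 = True. Stack: [True]
POP_JUMP_IF_FALSE → pop True; no jump. Stack: []
LOAD_FAST_LOAD_FAST q,x → push 14,10. Stack: [14, 10]
BINARY_OP | → 14 | 10 = 14. Stack: [14]
STORE_FAST q → q=14. Stack: []
LOAD_FAST i → push 1. Stack: [1]
LOAD_CONST → push 1. Stack: [1, 1]
BINARY_OP + → 1 + 1 = 2. Stack: [2]
STORE_FAST i → i=2. Stack: []
LOAD_FAST i → push 2. Stack: [2]
LOAD_CONST → push 3. Stack: [2, 3]
COMPARE_OP bool(<) → 2 vs 3 = True. Stack: [True]
POP_JUMP_IF_FALSE → pop True; no jump. Stack: []
LOAD_FAST_LOAD_FAST q,x → push 14,10. Stack: [14, 10]
BINARY_OP | → 14 | 10 = 14. Stack: [14]
STORE_FAST q → q=14. Stack: []
LOAD_FAST i → push 2. Stack: [2]
LOAD_CONST → push 1. Stack: [2, 1]
BINARY_OP + → 2 + 1 = 3. Stack: [3]
STORE_FAST i → i=3. Stack: []
LOAD_FAST i → push 3. Stack: [3]
LOAD_CONST → push 3. Stack: [3, 3]
COMPARE_OP bool(<) → 3 vs 3 = False. Stack: [False]
POP_JUMP_IF_FALSE → pop False; jump. Stack: []
LOAD_FAST q → push 14. Stack: [14]
RETURN_VALUE → return 14.

14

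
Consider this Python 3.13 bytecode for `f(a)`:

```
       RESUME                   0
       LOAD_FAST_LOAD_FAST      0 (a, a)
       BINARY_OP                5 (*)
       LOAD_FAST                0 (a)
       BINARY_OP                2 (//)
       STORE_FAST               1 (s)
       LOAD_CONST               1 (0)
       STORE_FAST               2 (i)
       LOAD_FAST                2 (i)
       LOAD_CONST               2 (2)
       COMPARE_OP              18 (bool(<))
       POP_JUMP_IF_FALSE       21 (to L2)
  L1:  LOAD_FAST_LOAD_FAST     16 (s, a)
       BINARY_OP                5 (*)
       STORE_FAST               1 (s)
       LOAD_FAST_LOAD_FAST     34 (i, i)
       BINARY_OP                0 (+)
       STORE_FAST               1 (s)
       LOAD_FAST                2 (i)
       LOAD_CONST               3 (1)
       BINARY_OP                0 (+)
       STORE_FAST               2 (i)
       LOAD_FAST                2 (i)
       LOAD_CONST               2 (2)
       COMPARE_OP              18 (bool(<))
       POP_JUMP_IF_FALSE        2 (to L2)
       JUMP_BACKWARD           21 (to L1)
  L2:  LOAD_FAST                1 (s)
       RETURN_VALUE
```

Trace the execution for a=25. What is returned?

2

LOAD_FAST_LOAD_FAST a,a → push 25,25. Stack: [25, 25]
BINARY_OP * → 25 * 25 = 625. Stack: [625]
LOAD_FAST a → push 25. Stack: [625, 25]
BINARY_OP // → 625 // 25 = 25. Stack: [25]
STORE_FAST s → s=25. Stack: []
LOAD_CONST → push 0. Stack: [0]
STORE_FAST i → i=0. Stack: []
LOAD_FAST i → push 0. Stack: [0]
LOAD_CONST → push 2. Stack: [0, 2]
COMPARE_OP bool(<) → 0 vs 2 = True. Stack: [True]
POP_JUMP_IF_FALSE → pop True; no jump. Stack: []
LOAD_FAST_LOAD_FAST s,a → push 25,25. Stack: [25, 25]
BINARY_OP * → 25 * 25 = 625. Stack: [625]
STORE_FAST s → s=625. Stack: []
LOAD_FAST_LOAD_FAST i,i → push 0,0. Stack: [0, 0]
BINARY_OP + → 0 + 0 = 0. Stack: [0]
STORE_FAST s → s=0. Stack: []
LOAD_FAST i → push 0. Stack: [0]
LOAD_CONST → push 1. Stack: [0, 1]
BINARY_OP + → 0 + 1 = 1. Stack: [1]
STORE_FAST i → i=1. Stack: []
LOAD_FAST i → push 1. Stack: [1]
LOAD_CONST → push 2. Stack: [1, 2]
COMPARE_OP bool(<) → 1 vs 2 = True. Stack: [True]
POP_JUMP_IF_FALSE → pop True; no jump. Stack: []
LOAD_FAST_LOAD_FAST s,a → push 0,25. Stack: [0, 25]
BINARY_OP * → 0 * 25 = 0. Stack: [0]
STORE_FAST s → s=0. Stack: []
LOAD_FAST_LOAD_FAST i,i → push 1,1. Stack: [1, 1]
BINARY_OP + → 1 + 1 = 2. Stack: [2]
STORE_FAST s → s=2. Stack: []
LOAD_FAST i → push 1. Stack: [1]
LOAD_CONST → push 1. Stack: [1, 1]
BINARY_OP + → 1 + 1 = 2. Stack: [2]
STORE_FAST i → i=2. Stack: []
LOAD_FAST i → push 2. Stack: [2]
LOAD_CONST → push 2. Stack: [2, 2]
COMPARE_OP bool(<) → 2 vs 2 = False. Stack: [False]
POP_JUMP_IF_FALSE → pop False; jump. Stack: []
LOAD_FAST s → push 2. Stack: [2]
RETURN_VALUE → return 2.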